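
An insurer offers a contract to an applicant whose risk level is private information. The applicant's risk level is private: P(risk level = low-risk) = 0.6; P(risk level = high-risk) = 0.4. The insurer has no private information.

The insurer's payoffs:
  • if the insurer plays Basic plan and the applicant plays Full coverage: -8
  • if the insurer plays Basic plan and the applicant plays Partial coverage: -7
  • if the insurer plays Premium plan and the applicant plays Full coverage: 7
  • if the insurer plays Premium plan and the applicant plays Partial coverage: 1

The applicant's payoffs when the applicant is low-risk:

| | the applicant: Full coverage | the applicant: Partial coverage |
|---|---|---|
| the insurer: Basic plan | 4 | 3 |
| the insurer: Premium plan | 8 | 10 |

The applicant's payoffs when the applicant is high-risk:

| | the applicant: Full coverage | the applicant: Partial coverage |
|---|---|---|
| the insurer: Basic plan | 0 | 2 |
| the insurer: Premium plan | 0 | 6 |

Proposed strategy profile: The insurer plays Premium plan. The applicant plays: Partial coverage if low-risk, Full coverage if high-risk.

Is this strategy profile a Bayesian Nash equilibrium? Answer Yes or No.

The insurer plays Premium plan: E[Premium plan] = 0.6·(1) + 0.4·(7) = 3.4; E[Basic plan] = -7.4. Best-responding. ✓
The applicant (risk level low-risk), facing Premium plan: Full coverage gives 8, Partial coverage gives 10. Proposed Partial coverage is best. ✓
The applicant (risk level high-risk), facing Premium plan: Full coverage gives 0, Partial coverage gives 6. Proposed Full coverage is not best — profitable deviation exists. ✗

No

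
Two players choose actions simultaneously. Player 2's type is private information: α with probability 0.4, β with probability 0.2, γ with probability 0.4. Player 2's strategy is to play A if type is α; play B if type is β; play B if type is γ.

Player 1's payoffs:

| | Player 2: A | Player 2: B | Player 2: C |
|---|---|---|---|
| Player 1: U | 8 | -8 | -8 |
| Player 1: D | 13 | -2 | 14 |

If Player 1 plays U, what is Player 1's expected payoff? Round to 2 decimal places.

Take the expectation over Player 2's type, weighting each type's action by its prior probability.
E[U] = 0.4·8 + 0.2·(-8) + 0.4·(-8) = 3.2 + (-1.6) + (-3.2) = -1.6

-1.60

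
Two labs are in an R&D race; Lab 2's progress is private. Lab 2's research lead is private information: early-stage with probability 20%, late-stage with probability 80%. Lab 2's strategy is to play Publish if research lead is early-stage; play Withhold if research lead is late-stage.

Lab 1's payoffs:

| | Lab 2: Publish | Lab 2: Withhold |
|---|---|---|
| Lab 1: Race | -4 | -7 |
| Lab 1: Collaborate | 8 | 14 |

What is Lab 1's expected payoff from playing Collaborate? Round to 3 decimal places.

12.800

E[Collaborate] = 0.2·8 + 0.8·14 = 1.6 + 11.2 = 12.8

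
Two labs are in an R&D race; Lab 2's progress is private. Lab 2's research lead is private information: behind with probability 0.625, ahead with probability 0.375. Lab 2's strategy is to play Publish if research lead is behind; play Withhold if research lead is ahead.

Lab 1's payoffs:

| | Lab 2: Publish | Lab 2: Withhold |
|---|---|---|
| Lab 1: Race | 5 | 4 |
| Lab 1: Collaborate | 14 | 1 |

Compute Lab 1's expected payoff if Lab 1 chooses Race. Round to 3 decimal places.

Take the expectation over Lab 2's research lead, weighting each type's action by its prior probability.
E[Race] = 0.625·5 + 0.375·4 = 3.125 + 1.5 = 4.625

4.625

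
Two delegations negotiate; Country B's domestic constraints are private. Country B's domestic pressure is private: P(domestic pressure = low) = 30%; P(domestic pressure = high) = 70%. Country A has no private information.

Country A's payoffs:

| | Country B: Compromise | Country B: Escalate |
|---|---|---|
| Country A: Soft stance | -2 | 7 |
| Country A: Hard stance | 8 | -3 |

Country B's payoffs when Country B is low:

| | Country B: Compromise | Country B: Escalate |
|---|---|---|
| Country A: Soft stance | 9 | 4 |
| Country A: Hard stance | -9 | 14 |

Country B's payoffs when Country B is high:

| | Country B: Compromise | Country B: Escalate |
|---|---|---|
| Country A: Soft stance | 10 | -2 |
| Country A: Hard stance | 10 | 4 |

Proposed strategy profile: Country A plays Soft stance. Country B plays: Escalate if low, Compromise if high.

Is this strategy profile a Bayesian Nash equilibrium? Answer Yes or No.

Country A plays Soft stance: E[Soft stance] = 0.3·(7) + 0.7·(-2) = 0.7; E[Hard stance] = 4.7. Not best-responding. ✗
Country B (domestic pressure low), facing Soft stance: Compromise gives 9, Escalate gives 4. Proposed Escalate is not best — profitable deviation exists. ✗
Country B (domestic pressure high), facing Soft stance: Compromise gives 10, Escalate gives -2. Proposed Compromise is best. ✓

No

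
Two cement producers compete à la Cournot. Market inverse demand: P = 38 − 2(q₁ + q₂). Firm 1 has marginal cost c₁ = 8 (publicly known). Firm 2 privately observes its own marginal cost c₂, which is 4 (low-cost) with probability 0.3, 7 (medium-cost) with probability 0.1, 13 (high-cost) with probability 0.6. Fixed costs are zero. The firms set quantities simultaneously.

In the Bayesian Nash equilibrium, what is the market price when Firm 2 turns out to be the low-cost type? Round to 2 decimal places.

Type-c best response for Firm 2: q₂(c) = (38 − c)/4 − q₁/2.
Firm 1 maximizes expected profit; its first-order condition is 38 − 4q₁ − 2E[q₂] − 8 = 0.
Substituting E[q₂] and solving: E[c₂] = 9.7, so q₁ = (38 − 2·8 + 9.7)/6 = 5.28333.
q₂(low-cost) = 5.85833, so P = 38 − 2·(5.28333 + 5.85833) = 15.7167.

15.72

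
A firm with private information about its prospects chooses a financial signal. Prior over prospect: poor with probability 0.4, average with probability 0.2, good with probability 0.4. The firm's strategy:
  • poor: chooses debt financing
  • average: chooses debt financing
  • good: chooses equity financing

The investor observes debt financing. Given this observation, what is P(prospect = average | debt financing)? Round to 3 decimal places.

0.333

P(debt financing) = 0.4·1 + 0.2·1 + 0.4·0 = 0.6
P(average | debt financing) = (0.2·1) / 0.6 = 0.2 / 0.6 = 0.333333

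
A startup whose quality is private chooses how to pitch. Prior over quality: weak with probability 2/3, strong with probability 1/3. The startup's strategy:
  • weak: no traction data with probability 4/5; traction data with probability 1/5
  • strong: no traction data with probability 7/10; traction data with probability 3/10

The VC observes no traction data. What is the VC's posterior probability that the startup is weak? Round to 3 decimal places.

P(no traction data) = (2/3)·(4/5) + (1/3)·(7/10) = 23/30
P(weak | no traction data) = ((2/3)·(4/5)) / (23/30) = (8/15) / (23/30) = 16/23

0.696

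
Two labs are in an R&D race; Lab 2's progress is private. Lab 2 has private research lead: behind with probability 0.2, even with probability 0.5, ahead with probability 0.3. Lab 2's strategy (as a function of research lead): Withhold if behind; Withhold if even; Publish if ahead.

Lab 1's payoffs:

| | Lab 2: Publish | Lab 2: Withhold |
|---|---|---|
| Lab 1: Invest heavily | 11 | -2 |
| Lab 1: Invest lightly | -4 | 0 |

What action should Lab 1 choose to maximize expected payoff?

Invest heavily

Compute Lab 1's expected payoff for each action, taking the expectation over Lab 2's type.
E[Invest heavily] = 0.2·(-2) + 0.5·(-2) + 0.3·(11) = 1.9
E[Invest lightly] = 0.2·(0) + 0.5·(0) + 0.3·(-4) = -1.2
Best response: Invest heavily (1.9 is the largest).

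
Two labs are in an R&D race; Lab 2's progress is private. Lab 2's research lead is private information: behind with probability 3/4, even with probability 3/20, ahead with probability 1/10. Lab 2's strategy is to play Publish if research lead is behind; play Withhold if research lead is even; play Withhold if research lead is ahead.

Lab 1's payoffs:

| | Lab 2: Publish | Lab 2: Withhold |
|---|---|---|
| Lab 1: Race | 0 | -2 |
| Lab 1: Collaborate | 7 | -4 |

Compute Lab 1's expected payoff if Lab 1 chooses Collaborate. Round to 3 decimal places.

Take the expectation over Lab 2's research lead, weighting each type's action by its prior probability.
E[Collaborate] = 3/4·7 + 3/20·(-4) + 1/10·(-4) = 21/4 + (-3/5) + (-2/5) = 17/4

4.250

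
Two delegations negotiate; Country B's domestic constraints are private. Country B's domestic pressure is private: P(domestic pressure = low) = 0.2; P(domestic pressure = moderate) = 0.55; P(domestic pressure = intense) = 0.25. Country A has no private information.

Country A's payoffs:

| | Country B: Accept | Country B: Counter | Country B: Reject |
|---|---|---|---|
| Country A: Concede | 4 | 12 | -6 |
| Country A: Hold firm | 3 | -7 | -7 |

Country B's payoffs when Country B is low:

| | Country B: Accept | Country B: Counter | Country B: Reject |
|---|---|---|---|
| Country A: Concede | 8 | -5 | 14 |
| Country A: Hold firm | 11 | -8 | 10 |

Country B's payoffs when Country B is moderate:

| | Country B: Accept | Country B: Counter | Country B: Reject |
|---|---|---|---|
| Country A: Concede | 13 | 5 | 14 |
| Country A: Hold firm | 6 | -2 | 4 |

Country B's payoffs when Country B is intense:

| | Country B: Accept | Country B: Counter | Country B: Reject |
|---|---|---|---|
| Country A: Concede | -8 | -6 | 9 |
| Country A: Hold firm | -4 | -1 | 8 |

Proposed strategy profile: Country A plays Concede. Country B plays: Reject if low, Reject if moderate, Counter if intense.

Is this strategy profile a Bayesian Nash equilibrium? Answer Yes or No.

A profile is a BNE iff every type of every player is best-responding given beliefs about the other side.
Country A plays Concede: E[Concede] = 0.2·(-6) + 0.55·(-6) + 0.25·(12) = -1.5; E[Hold firm] = -7. Best-responding. ✓
Country B (domestic pressure low), facing Concede: Accept gives 8, Counter gives -5, Reject gives 14. Proposed Reject is best. ✓
Country B (domestic pressure moderate), facing Concede: Accept gives 13, Counter gives 5, Reject gives 14. Proposed Reject is best. ✓
Country B (domestic pressure intense), facing Concede: Accept gives -8, Counter gives -6, Reject gives 9. Proposed Counter is not best — profitable deviation exists. ✗

No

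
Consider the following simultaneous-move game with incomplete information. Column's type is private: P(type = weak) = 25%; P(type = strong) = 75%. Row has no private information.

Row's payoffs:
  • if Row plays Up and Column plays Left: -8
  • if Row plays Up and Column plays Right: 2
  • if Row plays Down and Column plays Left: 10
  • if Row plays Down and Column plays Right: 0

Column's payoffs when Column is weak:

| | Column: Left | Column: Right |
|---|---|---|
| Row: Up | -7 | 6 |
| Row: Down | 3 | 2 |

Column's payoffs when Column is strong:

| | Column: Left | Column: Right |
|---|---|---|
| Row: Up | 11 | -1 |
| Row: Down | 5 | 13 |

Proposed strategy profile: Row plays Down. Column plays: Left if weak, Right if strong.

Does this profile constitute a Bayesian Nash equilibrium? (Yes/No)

Yes

Row plays Down: E[Down] = 0.25·(10) + 0.75·(0) = 2.5; E[Up] = -0.5. Best-responding. ✓
Column (type weak), facing Down: Left gives 3, Right gives 2. Proposed Left is best. ✓
Column (type strong), facing Down: Left gives 5, Right gives 13. Proposed Right is best. ✓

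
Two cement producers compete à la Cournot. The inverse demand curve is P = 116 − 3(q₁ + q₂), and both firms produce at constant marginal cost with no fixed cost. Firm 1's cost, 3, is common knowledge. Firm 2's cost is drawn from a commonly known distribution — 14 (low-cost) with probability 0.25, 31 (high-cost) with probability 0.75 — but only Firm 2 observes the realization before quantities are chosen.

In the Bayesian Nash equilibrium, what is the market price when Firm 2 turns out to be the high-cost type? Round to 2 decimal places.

Type-c best response for Firm 2: q₂(c) = (116 − c)/6 − q₁/2.
Firm 1 maximizes expected profit; its first-order condition is 116 − 6q₁ − 3E[q₂] − 3 = 0.
Substituting E[q₂] and solving: E[c₂] = 26.75, so q₁ = (116 − 2·3 + 26.75)/9 = 15.1944.
q₂(high-cost) = 6.56944, so P = 116 − 3·(15.1944 + 6.56944) = 50.7083.

50.71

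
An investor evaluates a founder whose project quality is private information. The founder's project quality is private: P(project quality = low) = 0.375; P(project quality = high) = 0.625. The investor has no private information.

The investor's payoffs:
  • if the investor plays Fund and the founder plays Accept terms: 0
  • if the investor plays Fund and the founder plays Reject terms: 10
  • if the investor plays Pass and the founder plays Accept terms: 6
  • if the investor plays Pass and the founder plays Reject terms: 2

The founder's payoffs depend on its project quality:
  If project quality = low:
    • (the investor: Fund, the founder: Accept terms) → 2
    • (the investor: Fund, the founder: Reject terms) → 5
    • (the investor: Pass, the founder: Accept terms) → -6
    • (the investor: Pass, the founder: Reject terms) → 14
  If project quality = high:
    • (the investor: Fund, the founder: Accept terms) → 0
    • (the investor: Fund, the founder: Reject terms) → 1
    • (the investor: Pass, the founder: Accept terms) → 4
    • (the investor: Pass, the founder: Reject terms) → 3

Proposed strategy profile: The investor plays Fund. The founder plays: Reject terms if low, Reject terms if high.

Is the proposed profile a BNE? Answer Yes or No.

Yes

The investor plays Fund: E[Fund] = 0.375·(10) + 0.625·(10) = 10; E[Pass] = 2. Best-responding. ✓
The founder (project quality low), facing Fund: Accept terms gives 2, Reject terms gives 5. Proposed Reject terms is best. ✓
The founder (project quality high), facing Fund: Accept terms gives 0, Reject terms gives 1. Proposed Reject terms is best. ✓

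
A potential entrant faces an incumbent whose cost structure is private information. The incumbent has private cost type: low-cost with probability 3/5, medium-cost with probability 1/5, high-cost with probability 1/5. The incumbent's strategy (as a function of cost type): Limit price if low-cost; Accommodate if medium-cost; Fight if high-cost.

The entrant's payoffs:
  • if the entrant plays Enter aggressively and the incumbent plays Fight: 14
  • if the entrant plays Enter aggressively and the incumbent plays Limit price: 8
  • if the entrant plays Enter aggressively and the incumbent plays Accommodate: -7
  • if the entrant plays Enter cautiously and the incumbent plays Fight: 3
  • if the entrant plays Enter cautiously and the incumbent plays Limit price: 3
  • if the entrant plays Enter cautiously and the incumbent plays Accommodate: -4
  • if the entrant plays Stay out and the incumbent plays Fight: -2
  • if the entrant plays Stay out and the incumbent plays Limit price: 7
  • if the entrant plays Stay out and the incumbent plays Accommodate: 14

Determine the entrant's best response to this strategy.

Stay out

E[Enter aggressively] = 3/5·(8) + 1/5·(-7) + 1/5·(14) = 31/5
E[Enter cautiously] = 3/5·(3) + 1/5·(-4) + 1/5·(3) = 8/5
E[Stay out] = 3/5·(7) + 1/5·(14) + 1/5·(-2) = 33/5
Best response: Stay out (33/5 is the largest).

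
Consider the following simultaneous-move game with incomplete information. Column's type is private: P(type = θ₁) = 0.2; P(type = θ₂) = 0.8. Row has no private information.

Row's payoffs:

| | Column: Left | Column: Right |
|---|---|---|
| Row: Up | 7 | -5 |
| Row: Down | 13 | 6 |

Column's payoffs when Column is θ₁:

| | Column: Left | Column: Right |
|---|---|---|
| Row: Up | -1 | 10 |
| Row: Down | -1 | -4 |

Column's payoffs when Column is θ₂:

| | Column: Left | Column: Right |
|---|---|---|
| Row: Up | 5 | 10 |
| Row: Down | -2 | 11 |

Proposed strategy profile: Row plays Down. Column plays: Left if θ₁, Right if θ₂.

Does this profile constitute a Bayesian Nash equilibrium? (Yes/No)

Yes

Row plays Down: E[Down] = 0.2·(13) + 0.8·(6) = 7.4; E[Up] = -2.6. Best-responding. ✓
Column (type θ₁), facing Down: Left gives -1, Right gives -4. Proposed Left is best. ✓
Column (type θ₂), facing Down: Left gives -2, Right gives 11. Proposed Right is best. ✓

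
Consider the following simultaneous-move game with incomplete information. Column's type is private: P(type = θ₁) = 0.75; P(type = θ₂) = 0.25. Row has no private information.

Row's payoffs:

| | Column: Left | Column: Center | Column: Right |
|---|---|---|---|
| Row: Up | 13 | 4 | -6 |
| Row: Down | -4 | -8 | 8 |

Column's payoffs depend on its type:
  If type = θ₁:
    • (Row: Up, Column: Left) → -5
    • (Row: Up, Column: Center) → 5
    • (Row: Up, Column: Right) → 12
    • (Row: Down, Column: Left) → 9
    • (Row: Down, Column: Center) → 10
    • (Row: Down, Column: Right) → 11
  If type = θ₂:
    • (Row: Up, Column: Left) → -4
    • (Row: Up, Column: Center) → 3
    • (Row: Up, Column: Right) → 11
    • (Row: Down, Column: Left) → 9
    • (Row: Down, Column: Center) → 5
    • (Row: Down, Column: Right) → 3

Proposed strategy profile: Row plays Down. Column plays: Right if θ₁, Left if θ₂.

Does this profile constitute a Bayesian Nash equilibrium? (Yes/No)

A profile is a BNE iff every type of every player is best-responding given beliefs about the other side.
Row plays Down: E[Down] = 0.75·(8) + 0.25·(-4) = 5; E[Up] = -1.25. Best-responding. ✓
Column (type θ₁), facing Down: Left gives 9, Center gives 10, Right gives 11. Proposed Right is best. ✓
Column (type θ₂), facing Down: Left gives 9, Center gives 5, Right gives 3. Proposed Left is best. ✓

Yes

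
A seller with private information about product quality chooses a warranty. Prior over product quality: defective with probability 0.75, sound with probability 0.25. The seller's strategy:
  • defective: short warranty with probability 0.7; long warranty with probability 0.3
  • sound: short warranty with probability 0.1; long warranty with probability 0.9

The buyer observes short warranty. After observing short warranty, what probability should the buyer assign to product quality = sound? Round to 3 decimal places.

0.045

P(short warranty) = 0.75·0.7 + 0.25·0.1 = 0.55
P(sound | short warranty) = (0.25·0.1) / 0.55 = 0.025 / 0.55 = 0.0454545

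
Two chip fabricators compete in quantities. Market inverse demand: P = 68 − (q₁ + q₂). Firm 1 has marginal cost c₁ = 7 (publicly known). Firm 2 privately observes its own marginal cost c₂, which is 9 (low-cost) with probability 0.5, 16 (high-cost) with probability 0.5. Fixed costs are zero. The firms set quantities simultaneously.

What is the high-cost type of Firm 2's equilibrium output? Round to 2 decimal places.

14.92

Firm 2 with cost c maximizes (68 − (q₁+q₂) − c)·q₂, giving q₂(c) = (68 − c − q₁)/2.
E[c₂] = 0.5·9 + 0.5·16 = 12.5
Firm 1's FOC against E[q₂] yields q₁ = (68 − 2·7 + E[c₂])/3 = (68 − 14 + 12.5)/3 = 22.1667.
q₂(high-cost) = (68 − 16 − 22.1667)/2 = 14.9167.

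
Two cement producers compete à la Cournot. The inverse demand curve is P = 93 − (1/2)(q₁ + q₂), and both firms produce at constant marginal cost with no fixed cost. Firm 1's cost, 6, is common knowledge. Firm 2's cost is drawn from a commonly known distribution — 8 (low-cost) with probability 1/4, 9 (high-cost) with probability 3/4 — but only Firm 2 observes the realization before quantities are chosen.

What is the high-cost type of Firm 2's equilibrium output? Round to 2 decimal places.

Type-c best response for Firm 2: q₂(c) = (93 − c) − q₁/2.
Firm 1 maximizes expected profit; its first-order condition is 93 − q₁ − (1/2)E[q₂] − 6 = 0.
Substituting E[q₂] and solving: E[c₂] = 8.75, so q₁ = (93 − 2·6 + 8.75)/(3/2) = 59.8333.
q₂(high-cost) = (93 − 9 − (1/2)·59.8333) = 54.0833.

54.08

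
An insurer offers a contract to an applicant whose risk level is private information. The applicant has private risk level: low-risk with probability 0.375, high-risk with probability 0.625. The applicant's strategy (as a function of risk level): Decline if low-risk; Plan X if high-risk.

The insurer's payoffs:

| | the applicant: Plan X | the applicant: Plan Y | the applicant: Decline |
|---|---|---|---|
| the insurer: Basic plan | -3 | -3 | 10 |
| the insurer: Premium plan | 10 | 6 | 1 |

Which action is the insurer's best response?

Premium plan

E[Basic plan] = 0.375·(10) + 0.625·(-3) = 1.875
E[Premium plan] = 0.375·(1) + 0.625·(10) = 6.625
Best response: Premium plan (6.625 is the largest).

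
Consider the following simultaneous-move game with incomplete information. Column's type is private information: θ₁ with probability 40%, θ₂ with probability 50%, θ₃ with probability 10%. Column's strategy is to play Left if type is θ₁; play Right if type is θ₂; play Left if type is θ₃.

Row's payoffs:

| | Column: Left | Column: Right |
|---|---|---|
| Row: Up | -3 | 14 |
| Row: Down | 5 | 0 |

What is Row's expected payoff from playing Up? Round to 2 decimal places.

5.50

E[Up] = 0.4·(-3) + 0.5·14 + 0.1·(-3) = (-1.2) + 7 + (-0.3) = 5.5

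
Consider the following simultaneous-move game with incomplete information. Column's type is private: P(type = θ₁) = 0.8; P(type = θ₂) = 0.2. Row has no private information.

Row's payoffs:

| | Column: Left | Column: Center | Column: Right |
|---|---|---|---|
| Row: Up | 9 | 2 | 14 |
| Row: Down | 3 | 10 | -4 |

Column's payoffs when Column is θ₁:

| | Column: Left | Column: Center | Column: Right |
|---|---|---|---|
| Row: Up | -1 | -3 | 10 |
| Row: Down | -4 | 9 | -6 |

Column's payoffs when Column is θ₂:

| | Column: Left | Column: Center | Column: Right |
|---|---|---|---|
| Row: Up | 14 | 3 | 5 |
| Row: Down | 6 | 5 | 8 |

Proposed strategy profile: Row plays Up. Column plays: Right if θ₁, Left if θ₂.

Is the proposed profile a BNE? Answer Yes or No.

Yes

Row plays Up: E[Up] = 0.8·(14) + 0.2·(9) = 13; E[Down] = -2.6. Best-responding. ✓
Column (type θ₁), facing Up: Left gives -1, Center gives -3, Right gives 10. Proposed Right is best. ✓
Column (type θ₂), facing Up: Left gives 14, Center gives 3, Right gives 5. Proposed Left is best. ✓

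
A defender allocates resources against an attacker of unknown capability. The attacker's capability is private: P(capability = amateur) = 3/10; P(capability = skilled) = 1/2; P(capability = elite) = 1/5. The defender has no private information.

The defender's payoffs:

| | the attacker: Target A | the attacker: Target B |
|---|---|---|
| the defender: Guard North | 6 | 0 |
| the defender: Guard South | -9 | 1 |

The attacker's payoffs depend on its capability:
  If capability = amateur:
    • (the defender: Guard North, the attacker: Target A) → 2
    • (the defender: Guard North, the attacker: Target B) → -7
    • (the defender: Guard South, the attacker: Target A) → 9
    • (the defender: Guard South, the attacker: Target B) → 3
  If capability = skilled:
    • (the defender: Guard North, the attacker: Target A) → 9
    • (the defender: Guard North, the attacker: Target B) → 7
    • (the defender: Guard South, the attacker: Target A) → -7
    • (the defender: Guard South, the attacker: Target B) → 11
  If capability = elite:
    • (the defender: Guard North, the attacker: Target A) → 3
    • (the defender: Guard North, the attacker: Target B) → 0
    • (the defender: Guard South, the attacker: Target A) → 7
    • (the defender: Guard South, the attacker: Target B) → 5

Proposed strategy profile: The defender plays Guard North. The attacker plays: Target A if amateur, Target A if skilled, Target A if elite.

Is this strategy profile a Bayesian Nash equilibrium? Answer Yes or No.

Yes

The defender plays Guard North: E[Guard North] = 3/10·(6) + 1/2·(6) + 1/5·(6) = 6; E[Guard South] = -9. Best-responding. ✓
The attacker (capability amateur), facing Guard North: Target A gives 2, Target B gives -7. Proposed Target A is best. ✓
The attacker (capability skilled), facing Guard North: Target A gives 9, Target B gives 7. Proposed Target A is best. ✓
The attacker (capability elite), facing Guard North: Target A gives 3, Target B gives 0. Proposed Target A is best. ✓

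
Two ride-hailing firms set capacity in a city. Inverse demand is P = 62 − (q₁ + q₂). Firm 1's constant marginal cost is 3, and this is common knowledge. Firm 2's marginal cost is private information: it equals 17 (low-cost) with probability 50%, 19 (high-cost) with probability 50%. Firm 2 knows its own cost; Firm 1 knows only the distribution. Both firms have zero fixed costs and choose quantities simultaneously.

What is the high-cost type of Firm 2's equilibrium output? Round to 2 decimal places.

Type-c best response for Firm 2: q₂(c) = (62 − c)/2 − q₁/2.
Firm 1 maximizes expected profit; its first-order condition is 62 − 2q₁ − E[q₂] − 3 = 0.
Substituting E[q₂] and solving: E[c₂] = 18, so q₁ = (62 − 2·3 + 18)/3 = 24.6667.
q₂(high-cost) = (62 − 19 − 24.6667)/2 = 9.16667.

9.17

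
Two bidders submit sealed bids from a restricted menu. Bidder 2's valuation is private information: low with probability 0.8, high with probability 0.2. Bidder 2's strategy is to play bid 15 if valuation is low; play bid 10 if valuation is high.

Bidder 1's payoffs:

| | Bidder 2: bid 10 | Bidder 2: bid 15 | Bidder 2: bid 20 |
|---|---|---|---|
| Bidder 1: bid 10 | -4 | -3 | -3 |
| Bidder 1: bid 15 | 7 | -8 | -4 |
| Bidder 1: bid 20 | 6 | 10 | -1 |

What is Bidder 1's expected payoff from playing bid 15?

-5

Take the expectation over Bidder 2's valuation, weighting each type's action by its prior probability.
E[bid 15] = 0.8·(-8) + 0.2·7 = (-6.4) + 1.4 = -5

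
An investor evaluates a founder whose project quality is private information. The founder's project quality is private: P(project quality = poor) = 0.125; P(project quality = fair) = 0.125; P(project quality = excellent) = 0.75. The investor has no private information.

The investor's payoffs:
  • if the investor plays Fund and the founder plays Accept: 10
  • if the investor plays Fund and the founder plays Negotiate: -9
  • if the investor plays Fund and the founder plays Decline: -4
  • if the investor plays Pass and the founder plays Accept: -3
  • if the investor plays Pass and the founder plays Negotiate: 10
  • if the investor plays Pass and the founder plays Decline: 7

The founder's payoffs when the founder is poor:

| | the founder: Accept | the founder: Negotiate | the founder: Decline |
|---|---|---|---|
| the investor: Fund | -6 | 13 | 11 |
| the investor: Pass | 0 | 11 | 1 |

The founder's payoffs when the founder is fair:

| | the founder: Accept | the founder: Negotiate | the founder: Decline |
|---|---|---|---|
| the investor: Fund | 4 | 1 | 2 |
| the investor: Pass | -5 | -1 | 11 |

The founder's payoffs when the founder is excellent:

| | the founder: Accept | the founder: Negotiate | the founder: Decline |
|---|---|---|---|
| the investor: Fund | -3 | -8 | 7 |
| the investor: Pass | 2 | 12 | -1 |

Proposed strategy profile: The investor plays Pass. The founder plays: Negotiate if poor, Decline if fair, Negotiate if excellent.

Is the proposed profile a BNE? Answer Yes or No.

Yes

A profile is a BNE iff every type of every player is best-responding given beliefs about the other side.
The investor plays Pass: E[Pass] = 0.125·(10) + 0.125·(7) + 0.75·(10) = 9.625; E[Fund] = -8.375. Best-responding. ✓
The founder (project quality poor), facing Pass: Accept gives 0, Negotiate gives 11, Decline gives 1. Proposed Negotiate is best. ✓
The founder (project quality fair), facing Pass: Accept gives -5, Negotiate gives -1, Decline gives 11. Proposed Decline is best. ✓
The founder (project quality excellent), facing Pass: Accept gives 2, Negotiate gives 12, Decline gives -1. Proposed Negotiate is best. ✓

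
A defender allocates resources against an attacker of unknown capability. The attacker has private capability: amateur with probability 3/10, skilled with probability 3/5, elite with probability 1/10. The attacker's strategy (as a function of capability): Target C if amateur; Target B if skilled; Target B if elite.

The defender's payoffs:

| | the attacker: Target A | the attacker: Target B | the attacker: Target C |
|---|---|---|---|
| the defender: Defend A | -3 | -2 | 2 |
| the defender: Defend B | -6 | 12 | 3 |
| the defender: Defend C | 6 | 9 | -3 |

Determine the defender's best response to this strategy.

E[Defend A] = 3/10·(2) + 3/5·(-2) + 1/10·(-2) = -4/5
E[Defend B] = 3/10·(3) + 3/5·(12) + 1/10·(12) = 93/10
E[Defend C] = 3/10·(-3) + 3/5·(9) + 1/10·(9) = 27/5
Best response: Defend B (93/10 is the largest).

Defend B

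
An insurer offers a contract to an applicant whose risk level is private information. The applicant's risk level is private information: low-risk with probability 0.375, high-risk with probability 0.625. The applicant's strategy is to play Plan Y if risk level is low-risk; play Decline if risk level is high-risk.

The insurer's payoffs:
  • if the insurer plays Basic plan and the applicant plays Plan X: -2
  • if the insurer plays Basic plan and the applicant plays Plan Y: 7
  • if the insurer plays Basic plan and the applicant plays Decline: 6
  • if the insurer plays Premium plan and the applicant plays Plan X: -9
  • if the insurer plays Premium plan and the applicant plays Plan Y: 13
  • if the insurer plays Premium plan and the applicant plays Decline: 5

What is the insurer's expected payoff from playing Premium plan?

E[Premium plan] = 0.375·13 + 0.625·5 = 4.875 + 3.125 = 8

8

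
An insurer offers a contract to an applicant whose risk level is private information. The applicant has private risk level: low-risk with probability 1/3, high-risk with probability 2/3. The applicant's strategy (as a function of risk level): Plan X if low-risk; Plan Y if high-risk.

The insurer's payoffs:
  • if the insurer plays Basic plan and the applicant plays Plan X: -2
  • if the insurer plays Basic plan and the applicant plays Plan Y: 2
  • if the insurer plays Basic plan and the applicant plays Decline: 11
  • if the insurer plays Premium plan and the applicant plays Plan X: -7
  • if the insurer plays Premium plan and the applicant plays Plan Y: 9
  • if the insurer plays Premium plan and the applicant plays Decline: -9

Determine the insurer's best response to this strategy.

Premium plan

Compute the insurer's expected payoff for each action, taking the expectation over the applicant's type.
E[Basic plan] = 1/3·(-2) + 2/3·(2) = 2/3
E[Premium plan] = 1/3·(-7) + 2/3·(9) = 11/3
Best response: Premium plan (11/3 is the largest).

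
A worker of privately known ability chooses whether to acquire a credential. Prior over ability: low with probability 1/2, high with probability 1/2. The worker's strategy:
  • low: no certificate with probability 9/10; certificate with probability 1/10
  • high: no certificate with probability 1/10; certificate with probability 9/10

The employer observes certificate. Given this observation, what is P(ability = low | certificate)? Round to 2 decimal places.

0.10

P(certificate) = (1/2)·(1/10) + (1/2)·(9/10) = 1/2
P(low | certificate) = ((1/2)·(1/10)) / (1/2) = (1/20) / (1/2) = 1/10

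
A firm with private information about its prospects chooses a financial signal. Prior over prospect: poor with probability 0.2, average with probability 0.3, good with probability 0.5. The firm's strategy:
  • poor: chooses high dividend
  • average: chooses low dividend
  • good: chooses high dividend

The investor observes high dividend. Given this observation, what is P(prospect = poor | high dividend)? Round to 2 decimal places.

Apply Bayes' rule using the sender's strategy as the likelihood.
P(high dividend) = 0.2·1 + 0.3·0 + 0.5·1 = 0.7
P(poor | high dividend) = (0.2·1) / 0.7 = 0.2 / 0.7 = 0.285714

0.29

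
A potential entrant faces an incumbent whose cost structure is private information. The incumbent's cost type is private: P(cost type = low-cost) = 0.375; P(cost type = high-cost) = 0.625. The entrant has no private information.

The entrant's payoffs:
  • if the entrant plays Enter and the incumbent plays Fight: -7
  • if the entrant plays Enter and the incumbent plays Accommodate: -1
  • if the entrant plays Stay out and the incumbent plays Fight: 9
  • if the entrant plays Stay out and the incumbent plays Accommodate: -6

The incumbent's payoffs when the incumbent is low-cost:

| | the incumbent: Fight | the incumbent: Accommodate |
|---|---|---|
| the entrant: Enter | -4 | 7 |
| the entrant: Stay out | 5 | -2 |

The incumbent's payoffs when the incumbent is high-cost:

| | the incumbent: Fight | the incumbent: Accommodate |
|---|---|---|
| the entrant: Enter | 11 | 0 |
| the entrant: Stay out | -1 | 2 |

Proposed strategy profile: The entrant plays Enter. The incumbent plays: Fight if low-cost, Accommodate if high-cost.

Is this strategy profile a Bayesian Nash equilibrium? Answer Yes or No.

No

The entrant plays Enter: E[Enter] = 0.375·(-7) + 0.625·(-1) = -3.25; E[Stay out] = -0.375. Not best-responding. ✗
The incumbent (cost type low-cost), facing Enter: Fight gives -4, Accommodate gives 7. Proposed Fight is not best — profitable deviation exists. ✗
The incumbent (cost type high-cost), facing Enter: Fight gives 11, Accommodate gives 0. Proposed Accommodate is not best — profitable deviation exists. ✗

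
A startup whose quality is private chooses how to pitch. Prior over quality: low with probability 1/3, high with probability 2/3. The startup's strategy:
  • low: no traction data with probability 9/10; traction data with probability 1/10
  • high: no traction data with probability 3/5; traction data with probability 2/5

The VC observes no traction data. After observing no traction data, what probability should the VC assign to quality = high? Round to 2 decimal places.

0.57

P(no traction data) = (1/3)·(9/10) + (2/3)·(3/5) = 7/10
P(high | no traction data) = ((2/3)·(3/5)) / (7/10) = (2/5) / (7/10) = 4/7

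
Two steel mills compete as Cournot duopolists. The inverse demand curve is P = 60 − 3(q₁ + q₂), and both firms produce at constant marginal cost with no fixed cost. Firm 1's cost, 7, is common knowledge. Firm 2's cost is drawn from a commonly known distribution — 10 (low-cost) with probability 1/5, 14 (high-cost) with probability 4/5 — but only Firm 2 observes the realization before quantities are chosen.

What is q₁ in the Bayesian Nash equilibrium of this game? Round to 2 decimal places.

6.58

Firm 2 with cost c maximizes (60 − 3(q₁+q₂) − c)·q₂, giving q₂(c) = (60 − c − 3q₁)/6.
E[c₂] = 1/5·10 + 4/5·14 = 13.2
Firm 1's FOC against E[q₂] yields q₁ = (60 − 2·7 + E[c₂])/9 = (60 − 14 + 13.2)/9 = 6.57778.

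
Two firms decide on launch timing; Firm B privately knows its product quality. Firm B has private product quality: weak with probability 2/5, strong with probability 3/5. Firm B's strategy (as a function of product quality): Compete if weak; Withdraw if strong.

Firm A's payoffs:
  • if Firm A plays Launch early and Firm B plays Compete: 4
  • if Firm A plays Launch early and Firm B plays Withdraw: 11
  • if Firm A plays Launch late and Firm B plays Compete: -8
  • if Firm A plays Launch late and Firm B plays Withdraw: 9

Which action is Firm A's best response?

Launch early

E[Launch early] = 2/5·(4) + 3/5·(11) = 41/5
E[Launch late] = 2/5·(-8) + 3/5·(9) = 11/5
Best response: Launch early (41/5 is the largest).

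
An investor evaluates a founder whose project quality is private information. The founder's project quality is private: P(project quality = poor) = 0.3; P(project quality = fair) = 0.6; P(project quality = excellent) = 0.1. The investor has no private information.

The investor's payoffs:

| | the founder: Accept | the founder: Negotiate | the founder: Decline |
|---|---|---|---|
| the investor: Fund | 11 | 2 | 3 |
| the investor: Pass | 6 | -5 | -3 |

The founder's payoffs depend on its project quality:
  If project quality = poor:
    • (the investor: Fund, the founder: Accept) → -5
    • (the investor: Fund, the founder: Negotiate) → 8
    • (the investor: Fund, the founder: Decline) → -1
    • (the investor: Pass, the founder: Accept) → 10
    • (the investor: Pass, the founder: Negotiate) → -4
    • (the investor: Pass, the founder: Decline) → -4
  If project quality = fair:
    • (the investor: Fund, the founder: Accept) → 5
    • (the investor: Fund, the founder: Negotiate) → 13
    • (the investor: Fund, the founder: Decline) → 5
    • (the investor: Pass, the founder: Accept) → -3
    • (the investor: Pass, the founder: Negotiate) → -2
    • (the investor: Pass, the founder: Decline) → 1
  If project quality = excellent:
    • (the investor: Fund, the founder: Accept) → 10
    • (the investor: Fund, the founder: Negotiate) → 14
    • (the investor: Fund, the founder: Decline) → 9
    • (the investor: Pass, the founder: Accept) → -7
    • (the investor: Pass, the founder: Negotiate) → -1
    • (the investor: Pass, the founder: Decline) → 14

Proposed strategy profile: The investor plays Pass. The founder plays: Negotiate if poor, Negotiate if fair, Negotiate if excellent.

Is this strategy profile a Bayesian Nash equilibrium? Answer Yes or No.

The investor plays Pass: E[Pass] = 0.3·(-5) + 0.6·(-5) + 0.1·(-5) = -5; E[Fund] = 2. Not best-responding. ✗
The founder (project quality poor), facing Pass: Accept gives 10, Negotiate gives -4, Decline gives -4. Proposed Negotiate is not best — profitable deviation exists. ✗
The founder (project quality fair), facing Pass: Accept gives -3, Negotiate gives -2, Decline gives 1. Proposed Negotiate is not best — profitable deviation exists. ✗
The founder (project quality excellent), facing Pass: Accept gives -7, Negotiate gives -1, Decline gives 14. Proposed Negotiate is not best — profitable deviation exists. ✗

No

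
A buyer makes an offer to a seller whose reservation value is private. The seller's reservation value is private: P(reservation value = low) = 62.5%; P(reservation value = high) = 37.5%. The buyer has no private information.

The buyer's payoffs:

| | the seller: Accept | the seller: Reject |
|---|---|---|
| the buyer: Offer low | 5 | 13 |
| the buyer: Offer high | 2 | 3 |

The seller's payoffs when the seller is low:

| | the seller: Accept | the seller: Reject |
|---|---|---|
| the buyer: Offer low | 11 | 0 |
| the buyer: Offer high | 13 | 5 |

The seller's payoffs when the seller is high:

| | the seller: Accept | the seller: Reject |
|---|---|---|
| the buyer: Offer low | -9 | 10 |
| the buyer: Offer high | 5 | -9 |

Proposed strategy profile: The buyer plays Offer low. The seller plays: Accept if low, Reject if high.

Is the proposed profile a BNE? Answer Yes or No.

Yes

The buyer plays Offer low: E[Offer low] = 0.625·(5) + 0.375·(13) = 8; E[Offer high] = 2.375. Best-responding. ✓
The seller (reservation value low), facing Offer low: Accept gives 11, Reject gives 0. Proposed Accept is best. ✓
The seller (reservation value high), facing Offer low: Accept gives -9, Reject gives 10. Proposed Reject is best. ✓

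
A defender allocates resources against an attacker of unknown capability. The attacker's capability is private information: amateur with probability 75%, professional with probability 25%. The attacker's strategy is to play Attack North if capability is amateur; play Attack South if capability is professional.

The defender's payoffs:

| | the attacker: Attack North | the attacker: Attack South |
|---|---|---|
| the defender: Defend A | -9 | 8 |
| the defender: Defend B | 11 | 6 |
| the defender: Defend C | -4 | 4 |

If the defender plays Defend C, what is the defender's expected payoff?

-2

E[Defend C] = 0.75·(-4) + 0.25·4 = (-3) + 1 = -2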